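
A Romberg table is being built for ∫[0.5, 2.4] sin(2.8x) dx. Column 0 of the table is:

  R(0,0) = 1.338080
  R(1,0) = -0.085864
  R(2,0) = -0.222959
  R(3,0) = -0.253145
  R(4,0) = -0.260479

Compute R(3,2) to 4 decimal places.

-0.2628

Richardson extrapolation on the trapezoidal column (denominator 4−1=3):
R(2,1) = (4·(-0.222959) − (-0.085864)) / 3 = -0.268657
R(3,1) = (4·(-0.253145) − (-0.222959)) / 3 = -0.263207
R(3,2) = (16·(-0.263207) − (-0.268657)) / 15 = -0.262844
(Column j=1 coincides with Simpson's rule on the same nodes.)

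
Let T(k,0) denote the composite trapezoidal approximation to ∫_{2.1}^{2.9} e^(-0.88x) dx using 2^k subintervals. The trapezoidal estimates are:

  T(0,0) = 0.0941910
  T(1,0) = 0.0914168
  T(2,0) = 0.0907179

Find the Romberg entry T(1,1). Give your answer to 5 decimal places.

Richardson extrapolation on the trapezoidal column (denominator 4−1=3):
T(1,1) = 0.0914168 + (0.0914168 − 0.0941910)/3 = 0.0904921

0.09049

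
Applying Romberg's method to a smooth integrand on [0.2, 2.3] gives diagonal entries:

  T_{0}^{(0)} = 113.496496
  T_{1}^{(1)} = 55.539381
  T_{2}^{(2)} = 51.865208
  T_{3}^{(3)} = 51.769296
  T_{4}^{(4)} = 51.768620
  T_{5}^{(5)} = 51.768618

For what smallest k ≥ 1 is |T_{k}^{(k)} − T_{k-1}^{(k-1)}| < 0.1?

|T_{1}^{(1)} − T_{0}^{(0)}| = 57.957115 ≥ 0.1
|T_{2}^{(2)} − T_{1}^{(1)}| = 3.674173 ≥ 0.1
|T_{3}^{(3)} − T_{2}^{(2)}| = 0.095912 < 0.1

k = 3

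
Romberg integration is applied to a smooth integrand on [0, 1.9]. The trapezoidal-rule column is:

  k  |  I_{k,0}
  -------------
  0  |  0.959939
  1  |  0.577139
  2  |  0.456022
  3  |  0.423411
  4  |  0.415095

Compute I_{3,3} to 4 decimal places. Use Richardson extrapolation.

0.4123

Richardson extrapolation on the trapezoidal column (denominator 4−1=3):
I_{1,1} = 0.577139 + (0.577139 − 0.959939)/3 = 0.449539
I_{2,1} = (4·0.456022 − 0.577139) / 3 = 0.415650
I_{3,1} = 0.423411 + (0.423411 − 0.456022)/3 = 0.412541
I_{2,2} = (16·0.415650 − 0.449539) / 15 = 0.413391
I_{3,2} = 0.412541 + (0.412541 − 0.415650)/15 = 0.412334
I_{3,3} = (64·0.412334 − 0.413391) / 63 = 0.412317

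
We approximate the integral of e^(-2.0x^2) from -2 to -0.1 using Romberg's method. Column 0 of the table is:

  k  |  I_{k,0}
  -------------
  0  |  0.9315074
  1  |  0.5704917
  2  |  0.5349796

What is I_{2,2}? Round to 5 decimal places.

Richardson extrapolation on the trapezoidal column (denominator 4−1=3):
I_{1,1} = 0.5704917 + (0.5704917 − 0.9315074)/3 = 0.4501531
I_{2,1} = (4·0.5349796 − 0.5704917) / 3 = 0.5231422
I_{2,2} = (16·0.5231422 − 0.4501531) / 15 = 0.5280081
(Column j=1 coincides with Simpson's rule on the same nodes.)

0.52801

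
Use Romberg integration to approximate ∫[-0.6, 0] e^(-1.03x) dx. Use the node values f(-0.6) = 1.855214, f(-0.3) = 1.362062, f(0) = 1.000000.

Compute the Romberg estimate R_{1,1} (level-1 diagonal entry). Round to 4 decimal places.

R_{0,0} (trapezoid, 1 panel, h=0.6000): 0.856564
R_{1,0} (trapezoid, 2 panels, h=0.3000): 0.836901
R_{1,1} = 0.836901 + (0.836901 − 0.856564)/3 = 0.830347

0.8303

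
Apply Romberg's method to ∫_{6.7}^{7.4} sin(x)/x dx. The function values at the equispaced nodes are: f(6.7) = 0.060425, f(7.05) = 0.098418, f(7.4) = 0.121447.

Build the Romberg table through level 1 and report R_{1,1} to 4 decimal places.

R_{0,0} (trapezoid, 1 panel, h=0.7000): 0.063655
R_{1,0} (trapezoid, 2 panels, h=0.3500): 0.066274
R_{1,1} = 0.066274 + (0.066274 − 0.063655)/3 = 0.067147

0.0671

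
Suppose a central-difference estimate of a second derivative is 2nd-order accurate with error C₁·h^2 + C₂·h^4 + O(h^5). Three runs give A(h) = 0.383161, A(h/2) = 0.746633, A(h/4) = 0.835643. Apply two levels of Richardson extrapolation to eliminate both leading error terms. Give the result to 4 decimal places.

First eliminate the h^2 term (factor 2^2 = 4):
  B₁ = (4·0.746633 − 0.383161)/3 = 0.867790
  B₂ = (4·0.835643 − 0.746633)/3 = 0.865313
Then eliminate the h^4 term (factor 2^4 = 16):
  (16·0.865313 − 0.867790)/15 = 0.865148

0.8651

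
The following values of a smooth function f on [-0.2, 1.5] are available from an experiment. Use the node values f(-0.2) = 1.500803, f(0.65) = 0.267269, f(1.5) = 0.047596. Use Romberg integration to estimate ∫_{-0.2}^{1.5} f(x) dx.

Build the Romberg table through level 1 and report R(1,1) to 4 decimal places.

0.7416

R(0,0) (trapezoid, 1 panel, h=1.7000): 1.316139
R(1,0) (trapezoid, 2 panels, h=0.8500): 0.885248
R(1,1) = 0.885248 + (0.885248 − 1.316139)/3 = 0.741618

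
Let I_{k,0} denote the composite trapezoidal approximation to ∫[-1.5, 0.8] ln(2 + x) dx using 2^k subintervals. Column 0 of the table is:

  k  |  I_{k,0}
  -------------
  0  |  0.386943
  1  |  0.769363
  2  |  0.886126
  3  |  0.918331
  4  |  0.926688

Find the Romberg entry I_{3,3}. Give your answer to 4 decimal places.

0.9294

Richardson extrapolation on the trapezoidal column (denominator 4−1=3):
I_{1,1} = 0.769363 + (0.769363 − 0.386943)/3 = 0.896836
I_{2,1} = 0.886126 + (0.886126 − 0.769363)/3 = 0.925047
I_{3,1} = 0.918331 + (0.918331 − 0.886126)/3 = 0.929066
I_{2,2} = 0.925047 + (0.925047 − 0.896836)/15 = 0.926928
I_{3,2} = (16·0.929066 − 0.925047) / 15 = 0.929334
I_{3,3} = 0.929334 + (0.929334 − 0.926928)/63 = 0.929372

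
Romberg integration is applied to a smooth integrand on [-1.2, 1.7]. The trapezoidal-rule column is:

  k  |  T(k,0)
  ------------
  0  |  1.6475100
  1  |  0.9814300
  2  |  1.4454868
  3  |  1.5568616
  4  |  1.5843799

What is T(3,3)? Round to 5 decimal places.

1.59258

T(1,1) = (4·0.9814300 − 1.6475100) / 3 = 0.7594033
T(2,1) = (4·1.4454868 − 0.9814300) / 3 = 1.6001724
T(3,1) = (4·1.5568616 − 1.4454868) / 3 = 1.5939865
T(2,2) = (16·1.6001724 − 0.7594033) / 15 = 1.6562237
T(3,2) = (16·1.5939865 − 1.6001724) / 15 = 1.5935741
T(3,3) = (64·1.5935741 − 1.6562237) / 63 = 1.5925797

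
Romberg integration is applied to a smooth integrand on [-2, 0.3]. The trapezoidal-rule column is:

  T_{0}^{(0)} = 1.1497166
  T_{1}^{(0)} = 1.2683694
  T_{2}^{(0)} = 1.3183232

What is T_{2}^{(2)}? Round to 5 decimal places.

Richardson extrapolation on the trapezoidal column (denominator 4−1=3):
T_{1}^{(1)} = 1.2683694 + (1.2683694 − 1.1497166)/3 = 1.3079203
T_{2}^{(1)} = 1.3183232 + (1.3183232 − 1.2683694)/3 = 1.3349745
T_{2}^{(2)} = 1.3349745 + (1.3349745 − 1.3079203)/15 = 1.3367781
(Column j=1 coincides with Simpson's rule on the same nodes.)

1.33678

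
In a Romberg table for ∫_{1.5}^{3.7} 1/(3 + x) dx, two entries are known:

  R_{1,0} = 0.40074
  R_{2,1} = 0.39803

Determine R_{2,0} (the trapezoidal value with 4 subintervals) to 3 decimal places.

From R_{2,1} = (4·R_{2,0} − R_{1,0})/3, solve for R_{2,0}:
4·R_{2,0} = 3·0.39803 + 0.40074 = 1.59483
R_{2,0} = 0.39871

0.399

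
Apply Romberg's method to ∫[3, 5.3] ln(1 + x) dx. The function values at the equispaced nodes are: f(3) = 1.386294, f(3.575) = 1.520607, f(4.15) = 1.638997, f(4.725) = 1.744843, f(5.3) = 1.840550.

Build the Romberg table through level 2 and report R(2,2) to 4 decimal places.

R(0,0) (trapezoid, 1 panel, h=2.3000): 3.710871
R(1,0) (trapezoid, 2 panels, h=1.1500): 3.740282
R(2,0) (trapezoid, 4 panels, h=0.5750): 3.747775
R(1,1) = 3.740282 + (3.740282 − 3.710871)/3 = 3.750086
R(2,1) = 3.747775 + (3.747775 − 3.740282)/3 = 3.750273
R(2,2) = 3.750273 + (3.750273 − 3.750086)/15 = 3.750285

3.7503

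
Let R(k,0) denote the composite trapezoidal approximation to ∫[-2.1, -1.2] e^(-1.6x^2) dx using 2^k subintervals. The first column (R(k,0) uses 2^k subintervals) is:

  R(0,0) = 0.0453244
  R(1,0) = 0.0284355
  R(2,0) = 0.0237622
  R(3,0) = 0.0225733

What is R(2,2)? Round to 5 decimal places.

0.02216

Richardson extrapolation on the trapezoidal column (denominator 4−1=3):
R(1,1) = (4·0.0284355 − 0.0453244) / 3 = 0.0228059
R(2,1) = 0.0237622 + (0.0237622 − 0.0284355)/3 = 0.0222044
R(2,2) = 0.0222044 + (0.0222044 − 0.0228059)/15 = 0.0221643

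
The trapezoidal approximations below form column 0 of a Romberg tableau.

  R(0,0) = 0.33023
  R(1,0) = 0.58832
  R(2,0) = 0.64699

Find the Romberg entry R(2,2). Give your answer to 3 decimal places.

0.666

Richardson extrapolation on the trapezoidal column (denominator 4−1=3):
R(1,1) = 0.58832 + (0.58832 − 0.33023)/3 = 0.67435
R(2,1) = (4·0.64699 − 0.58832) / 3 = 0.66655
R(2,2) = (16·0.66655 − 0.67435) / 15 = 0.66603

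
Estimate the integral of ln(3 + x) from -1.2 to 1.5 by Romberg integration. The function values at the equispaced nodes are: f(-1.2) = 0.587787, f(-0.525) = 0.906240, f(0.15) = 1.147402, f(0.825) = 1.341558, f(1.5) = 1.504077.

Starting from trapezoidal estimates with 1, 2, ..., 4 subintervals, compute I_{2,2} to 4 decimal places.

I_{0,0} (trapezoid, 1 panel, h=2.7000): 2.824016
I_{1,0} (trapezoid, 2 panels, h=1.3500): 2.961001
I_{2,0} (trapezoid, 4 panels, h=0.6750): 2.997764
I_{1,1} = 2.961001 + (2.961001 − 2.824016)/3 = 3.006663
I_{2,1} = 2.997764 + (2.997764 − 2.961001)/3 = 3.010018
I_{2,2} = 3.010018 + (3.010018 − 3.006663)/15 = 3.010242

3.0102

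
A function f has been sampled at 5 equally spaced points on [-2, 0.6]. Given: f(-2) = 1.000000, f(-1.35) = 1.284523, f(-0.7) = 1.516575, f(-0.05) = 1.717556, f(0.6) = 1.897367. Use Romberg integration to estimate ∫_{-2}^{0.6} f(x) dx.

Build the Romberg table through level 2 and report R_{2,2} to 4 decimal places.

R_{0,0} (trapezoid, 1 panel, h=2.6000): 3.766577
R_{1,0} (trapezoid, 2 panels, h=1.3000): 3.854836
R_{2,0} (trapezoid, 4 panels, h=0.6500): 3.878769
R_{1,1} = 3.854836 + (3.854836 − 3.766577)/3 = 3.884256
R_{2,1} = 3.878769 + (3.878769 − 3.854836)/3 = 3.886747
R_{2,2} = 3.886747 + (3.886747 − 3.884256)/15 = 3.886913

3.8869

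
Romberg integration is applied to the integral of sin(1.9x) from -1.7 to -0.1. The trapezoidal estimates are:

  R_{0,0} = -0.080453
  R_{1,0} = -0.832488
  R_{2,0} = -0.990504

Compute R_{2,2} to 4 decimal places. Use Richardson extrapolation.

Richardson extrapolation on the trapezoidal column (denominator 4−1=3):
R_{1,1} = -0.832488 + (-0.832488 − (-0.080453))/3 = -1.083166
R_{2,1} = (4·(-0.990504) − (-0.832488)) / 3 = -1.043176
R_{2,2} = -1.043176 + (-1.043176 − (-1.083166))/15 = -1.040510

-1.0405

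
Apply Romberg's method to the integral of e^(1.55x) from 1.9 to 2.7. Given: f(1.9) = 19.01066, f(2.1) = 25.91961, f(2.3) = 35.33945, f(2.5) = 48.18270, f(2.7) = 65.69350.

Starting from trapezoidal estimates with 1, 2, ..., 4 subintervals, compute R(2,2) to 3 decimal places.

30.118

R(0,0) (trapezoid, 1 panel, h=0.8000): 33.88166
R(1,0) (trapezoid, 2 panels, h=0.4000): 31.07661
R(2,0) (trapezoid, 4 panels, h=0.2000): 30.35877
R(1,1) = 31.07661 + (31.07661 − 33.88166)/3 = 30.14159
R(2,1) = 30.35877 + (30.35877 − 31.07661)/3 = 30.11949
R(2,2) = 30.11949 + (30.11949 − 30.14159)/15 = 30.11802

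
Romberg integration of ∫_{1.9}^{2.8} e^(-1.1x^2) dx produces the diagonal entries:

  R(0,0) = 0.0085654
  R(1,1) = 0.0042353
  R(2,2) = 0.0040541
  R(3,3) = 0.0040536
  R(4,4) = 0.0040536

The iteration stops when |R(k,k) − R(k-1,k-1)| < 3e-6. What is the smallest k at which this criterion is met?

k = 3

|R(1,1) − R(0,0)| = 0.0043301 ≥ 3e-6
|R(2,2) − R(1,1)| = 0.0001812 ≥ 3e-6
|R(3,3) − R(2,2)| = 0.0000005 < 3e-6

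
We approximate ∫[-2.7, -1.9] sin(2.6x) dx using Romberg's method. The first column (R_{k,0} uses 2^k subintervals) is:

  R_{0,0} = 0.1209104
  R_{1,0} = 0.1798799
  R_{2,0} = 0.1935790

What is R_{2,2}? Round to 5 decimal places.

0.19805

R_{1,1} = 0.1798799 + (0.1798799 − 0.1209104)/3 = 0.1995364
R_{2,1} = (4·0.1935790 − 0.1798799) / 3 = 0.1981454
R_{2,2} = (16·0.1981454 − 0.1995364) / 15 = 0.1980527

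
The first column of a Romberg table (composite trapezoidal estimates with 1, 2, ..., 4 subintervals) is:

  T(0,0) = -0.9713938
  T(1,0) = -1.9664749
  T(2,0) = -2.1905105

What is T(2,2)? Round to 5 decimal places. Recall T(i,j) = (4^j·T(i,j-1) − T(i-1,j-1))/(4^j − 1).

T(1,1) = -1.9664749 + (-1.9664749 − (-0.9713938))/3 = -2.2981686
T(2,1) = -2.1905105 + (-2.1905105 − (-1.9664749))/3 = -2.2651890
T(2,2) = -2.2651890 + (-2.2651890 − (-2.2981686))/15 = -2.2629904

-2.26299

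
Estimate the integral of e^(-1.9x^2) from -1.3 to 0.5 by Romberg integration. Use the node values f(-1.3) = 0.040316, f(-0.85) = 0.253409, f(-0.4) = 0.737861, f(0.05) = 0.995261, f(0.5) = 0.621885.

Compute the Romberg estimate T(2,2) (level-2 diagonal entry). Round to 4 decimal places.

T(0,0) (trapezoid, 1 panel, h=1.8000): 0.595981
T(1,0) (trapezoid, 2 panels, h=0.9000): 0.962065
T(2,0) (trapezoid, 4 panels, h=0.4500): 1.042934
T(1,1) = 0.962065 + (0.962065 − 0.595981)/3 = 1.084093
T(2,1) = 1.042934 + (1.042934 − 0.962065)/3 = 1.069890
T(2,2) = 1.069890 + (1.069890 − 1.084093)/15 = 1.068943

1.0689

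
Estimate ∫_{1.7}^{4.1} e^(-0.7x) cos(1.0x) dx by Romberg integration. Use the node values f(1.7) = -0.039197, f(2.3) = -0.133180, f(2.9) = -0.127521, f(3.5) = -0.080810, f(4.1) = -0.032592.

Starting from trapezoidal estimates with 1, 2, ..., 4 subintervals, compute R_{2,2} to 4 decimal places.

-0.2368

R_{0,0} (trapezoid, 1 panel, h=2.4000): -0.086147
R_{1,0} (trapezoid, 2 panels, h=1.2000): -0.196099
R_{2,0} (trapezoid, 4 panels, h=0.6000): -0.226443
R_{1,1} = -0.196099 + (-0.196099 − (-0.086147))/3 = -0.232750
R_{2,1} = -0.226443 + (-0.226443 − (-0.196099))/3 = -0.236558
R_{2,2} = -0.236558 + (-0.236558 − (-0.232750))/15 = -0.236812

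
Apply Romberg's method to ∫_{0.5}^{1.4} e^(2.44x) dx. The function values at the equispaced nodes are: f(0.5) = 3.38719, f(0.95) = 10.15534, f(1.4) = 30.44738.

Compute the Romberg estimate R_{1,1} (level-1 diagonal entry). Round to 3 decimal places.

R_{0,0} (trapezoid, 1 panel, h=0.9000): 15.22556
R_{1,0} (trapezoid, 2 panels, h=0.4500): 12.18268
R_{1,1} = 12.18268 + (12.18268 − 15.22556)/3 = 11.16839

11.168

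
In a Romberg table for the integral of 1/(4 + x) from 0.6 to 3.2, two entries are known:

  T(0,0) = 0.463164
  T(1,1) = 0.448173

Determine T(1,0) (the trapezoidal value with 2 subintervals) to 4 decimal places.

0.4519

From T(1,1) = (4·T(1,0) − T(0,0))/3, solve for T(1,0):
4·T(1,0) = 3·0.448173 + 0.463164 = 1.807683
T(1,0) = 0.451921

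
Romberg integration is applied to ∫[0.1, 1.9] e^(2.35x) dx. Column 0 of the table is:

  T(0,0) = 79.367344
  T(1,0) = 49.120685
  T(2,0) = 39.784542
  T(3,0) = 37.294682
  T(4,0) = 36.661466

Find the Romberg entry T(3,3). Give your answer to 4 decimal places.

Richardson extrapolation on the trapezoidal column (denominator 4−1=3):
T(1,1) = 49.120685 + (49.120685 − 79.367344)/3 = 39.038465
T(2,1) = (4·39.784542 − 49.120685) / 3 = 36.672494
T(3,1) = (4·37.294682 − 39.784542) / 3 = 36.464729
T(2,2) = (16·36.672494 − 39.038465) / 15 = 36.514763
T(3,2) = (16·36.464729 − 36.672494) / 15 = 36.450878
T(3,3) = (64·36.450878 − 36.514763) / 63 = 36.449864

36.4499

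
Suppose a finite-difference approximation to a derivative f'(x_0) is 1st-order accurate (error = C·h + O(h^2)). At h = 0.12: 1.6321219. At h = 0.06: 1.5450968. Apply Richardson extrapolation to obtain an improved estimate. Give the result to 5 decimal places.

1.45807

The leading error scales as h; refining by a factor of 2 reduces it by 2^1 = 2.
Extrapolated value = (2·A(h/2) − A(h)) / (2 − 1)
= (2·1.5450968 − 1.6321219) / 1
= 1.4580717 / 1 = 1.4580717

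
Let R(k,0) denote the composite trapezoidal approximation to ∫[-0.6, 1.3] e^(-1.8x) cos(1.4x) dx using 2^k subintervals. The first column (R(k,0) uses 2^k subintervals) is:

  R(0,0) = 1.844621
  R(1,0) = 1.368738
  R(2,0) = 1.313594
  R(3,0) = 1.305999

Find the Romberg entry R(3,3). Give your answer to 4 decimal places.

R(1,1) = 1.368738 + (1.368738 − 1.844621)/3 = 1.210110
R(2,1) = 1.313594 + (1.313594 − 1.368738)/3 = 1.295213
R(3,1) = 1.305999 + (1.305999 − 1.313594)/3 = 1.303467
R(2,2) = 1.295213 + (1.295213 − 1.210110)/15 = 1.300887
R(3,2) = 1.303467 + (1.303467 − 1.295213)/15 = 1.304017
R(3,3) = (64·1.304017 − 1.300887) / 63 = 1.304067

1.3041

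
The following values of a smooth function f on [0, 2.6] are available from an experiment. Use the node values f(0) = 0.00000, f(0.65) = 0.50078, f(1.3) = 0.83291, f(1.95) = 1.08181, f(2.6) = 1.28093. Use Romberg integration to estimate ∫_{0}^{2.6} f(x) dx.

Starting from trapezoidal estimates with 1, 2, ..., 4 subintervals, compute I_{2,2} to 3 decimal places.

2.011

I_{0,0} (trapezoid, 1 panel, h=2.6000): 1.66521
I_{1,0} (trapezoid, 2 panels, h=1.3000): 1.91539
I_{2,0} (trapezoid, 4 panels, h=0.6500): 1.98638
I_{1,1} = 1.91539 + (1.91539 − 1.66521)/3 = 1.99878
I_{2,1} = 1.98638 + (1.98638 − 1.91539)/3 = 2.01004
I_{2,2} = 2.01004 + (2.01004 − 1.99878)/15 = 2.01079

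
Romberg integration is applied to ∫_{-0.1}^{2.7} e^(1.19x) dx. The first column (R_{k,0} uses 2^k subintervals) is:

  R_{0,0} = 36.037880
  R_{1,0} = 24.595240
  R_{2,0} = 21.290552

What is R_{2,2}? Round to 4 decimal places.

20.1495

R_{1,1} = (4·24.595240 − 36.037880) / 3 = 20.781027
R_{2,1} = (4·21.290552 − 24.595240) / 3 = 20.188989
R_{2,2} = (16·20.188989 − 20.781027) / 15 = 20.149520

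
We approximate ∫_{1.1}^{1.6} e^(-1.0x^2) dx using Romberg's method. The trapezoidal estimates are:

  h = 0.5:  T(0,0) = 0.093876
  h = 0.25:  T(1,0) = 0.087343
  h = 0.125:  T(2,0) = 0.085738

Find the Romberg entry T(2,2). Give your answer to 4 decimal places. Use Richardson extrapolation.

0.0852

Richardson extrapolation on the trapezoidal column (denominator 4−1=3):
T(1,1) = (4·0.087343 − 0.093876) / 3 = 0.085165
T(2,1) = 0.085738 + (0.085738 − 0.087343)/3 = 0.085203
T(2,2) = (16·0.085203 − 0.085165) / 15 = 0.085206
(Column j=1 coincides with Simpson's rule on the same nodes.)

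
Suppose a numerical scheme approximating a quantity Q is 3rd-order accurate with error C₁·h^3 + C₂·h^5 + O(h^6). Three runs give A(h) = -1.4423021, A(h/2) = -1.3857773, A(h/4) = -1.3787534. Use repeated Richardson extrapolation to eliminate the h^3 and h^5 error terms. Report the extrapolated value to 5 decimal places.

-1.37775

First eliminate the h^3 term (factor 2^3 = 8):
  B₁ = (8·(-1.3857773) − (-1.4423021))/7 = -1.3777023
  B₂ = (8·(-1.3787534) − (-1.3857773))/7 = -1.3777500
Then eliminate the h^5 term (factor 2^5 = 32):
  (32·(-1.3777500) − (-1.3777023))/31 = -1.3777515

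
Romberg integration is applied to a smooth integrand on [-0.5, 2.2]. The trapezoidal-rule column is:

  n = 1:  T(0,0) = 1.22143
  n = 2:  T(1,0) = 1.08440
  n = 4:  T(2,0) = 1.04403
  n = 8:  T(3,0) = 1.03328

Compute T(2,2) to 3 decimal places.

1.030

Richardson extrapolation on the trapezoidal column (denominator 4−1=3):
T(1,1) = (4·1.08440 − 1.22143) / 3 = 1.03872
T(2,1) = (4·1.04403 − 1.08440) / 3 = 1.03057
T(2,2) = (16·1.03057 − 1.03872) / 15 = 1.03003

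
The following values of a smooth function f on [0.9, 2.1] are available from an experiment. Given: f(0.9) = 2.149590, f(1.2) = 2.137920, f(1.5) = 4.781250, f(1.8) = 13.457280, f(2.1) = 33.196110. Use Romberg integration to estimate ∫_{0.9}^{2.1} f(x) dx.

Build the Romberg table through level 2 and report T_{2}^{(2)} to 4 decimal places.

T_{0}^{(0)} (trapezoid, 1 panel, h=1.2000): 21.207420
T_{1}^{(0)} (trapezoid, 2 panels, h=0.6000): 13.472460
T_{2}^{(0)} (trapezoid, 4 panels, h=0.3000): 11.414790
T_{1}^{(1)} = 13.472460 + (13.472460 − 21.207420)/3 = 10.894140
T_{2}^{(1)} = 11.414790 + (11.414790 − 13.472460)/3 = 10.728900
T_{2}^{(2)} = 10.728900 + (10.728900 − 10.894140)/15 = 10.717884

10.7179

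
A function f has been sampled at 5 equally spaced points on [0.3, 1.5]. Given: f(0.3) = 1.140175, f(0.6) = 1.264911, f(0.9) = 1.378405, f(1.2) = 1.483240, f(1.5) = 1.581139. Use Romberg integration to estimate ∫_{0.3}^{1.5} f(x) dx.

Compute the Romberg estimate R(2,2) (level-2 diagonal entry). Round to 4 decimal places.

1.6471

R(0,0) (trapezoid, 1 panel, h=1.2000): 1.632788
R(1,0) (trapezoid, 2 panels, h=0.6000): 1.643437
R(2,0) (trapezoid, 4 panels, h=0.3000): 1.646164
R(1,1) = 1.643437 + (1.643437 − 1.632788)/3 = 1.646987
R(2,1) = 1.646164 + (1.646164 − 1.643437)/3 = 1.647073
R(2,2) = 1.647073 + (1.647073 − 1.646987)/15 = 1.647079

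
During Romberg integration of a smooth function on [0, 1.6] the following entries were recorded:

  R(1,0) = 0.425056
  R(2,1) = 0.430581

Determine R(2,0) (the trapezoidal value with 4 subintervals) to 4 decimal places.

0.4292

From R(2,1) = (4·R(2,0) − R(1,0))/3, solve for R(2,0):
4·R(2,0) = 3·0.430581 + 0.425056 = 1.716799
R(2,0) = 0.429200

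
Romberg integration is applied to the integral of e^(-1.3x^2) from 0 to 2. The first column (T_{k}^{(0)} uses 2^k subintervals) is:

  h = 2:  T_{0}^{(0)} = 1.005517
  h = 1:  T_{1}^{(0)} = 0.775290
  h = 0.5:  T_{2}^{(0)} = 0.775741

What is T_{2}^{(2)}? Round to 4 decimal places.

0.7810

T_{1}^{(1)} = 0.775290 + (0.775290 − 1.005517)/3 = 0.698548
T_{2}^{(1)} = 0.775741 + (0.775741 − 0.775290)/3 = 0.775891
T_{2}^{(2)} = (16·0.775891 − 0.698548) / 15 = 0.781047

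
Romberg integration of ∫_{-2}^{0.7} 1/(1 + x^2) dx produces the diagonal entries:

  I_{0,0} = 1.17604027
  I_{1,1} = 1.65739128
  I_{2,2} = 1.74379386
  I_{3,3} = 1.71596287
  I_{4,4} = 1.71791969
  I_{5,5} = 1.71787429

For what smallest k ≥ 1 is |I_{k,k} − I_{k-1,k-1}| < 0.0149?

k = 4

|I_{1,1} − I_{0,0}| = 0.48135101 ≥ 0.0149
|I_{2,2} − I_{1,1}| = 0.08640258 ≥ 0.0149
|I_{3,3} − I_{2,2}| = 0.02783099 ≥ 0.0149
|I_{4,4} − I_{3,3}| = 0.00195682 < 0.0149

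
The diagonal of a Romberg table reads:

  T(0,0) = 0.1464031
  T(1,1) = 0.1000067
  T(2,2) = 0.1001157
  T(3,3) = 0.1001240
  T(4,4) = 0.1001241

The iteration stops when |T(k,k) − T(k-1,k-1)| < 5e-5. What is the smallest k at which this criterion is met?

k = 3

|T(1,1) − T(0,0)| = 0.0463964 ≥ 5e-5
|T(2,2) − T(1,1)| = 0.0001090 ≥ 5e-5
|T(3,3) − T(2,2)| = 0.0000083 < 5e-5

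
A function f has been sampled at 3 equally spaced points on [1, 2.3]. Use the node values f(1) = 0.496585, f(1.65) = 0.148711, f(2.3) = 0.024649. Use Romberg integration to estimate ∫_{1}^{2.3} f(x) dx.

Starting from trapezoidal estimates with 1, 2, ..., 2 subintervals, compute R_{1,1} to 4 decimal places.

R_{0,0} (trapezoid, 1 panel, h=1.3000): 0.338802
R_{1,0} (trapezoid, 2 panels, h=0.6500): 0.266063
R_{1,1} = 0.266063 + (0.266063 − 0.338802)/3 = 0.241817

0.2418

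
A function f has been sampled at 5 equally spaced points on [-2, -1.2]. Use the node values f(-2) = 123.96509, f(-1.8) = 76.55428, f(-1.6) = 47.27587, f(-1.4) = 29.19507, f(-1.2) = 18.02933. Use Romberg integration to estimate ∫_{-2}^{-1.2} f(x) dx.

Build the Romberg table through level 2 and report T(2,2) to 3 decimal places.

43.958

T(0,0) (trapezoid, 1 panel, h=0.8000): 56.79777
T(1,0) (trapezoid, 2 panels, h=0.4000): 47.30923
T(2,0) (trapezoid, 4 panels, h=0.2000): 44.80449
T(1,1) = 47.30923 + (47.30923 − 56.79777)/3 = 44.14638
T(2,1) = 44.80449 + (44.80449 − 47.30923)/3 = 43.96958
T(2,2) = 43.96958 + (43.96958 − 44.14638)/15 = 43.95779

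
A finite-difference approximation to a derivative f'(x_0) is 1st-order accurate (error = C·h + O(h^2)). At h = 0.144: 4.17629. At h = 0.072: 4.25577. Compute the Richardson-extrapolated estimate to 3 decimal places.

4.335

Extrapolated value = (2·A(h/2) − A(h)) / (2 − 1)
= (2·4.25577 − 4.17629) / 1
= 4.33525 / 1 = 4.33525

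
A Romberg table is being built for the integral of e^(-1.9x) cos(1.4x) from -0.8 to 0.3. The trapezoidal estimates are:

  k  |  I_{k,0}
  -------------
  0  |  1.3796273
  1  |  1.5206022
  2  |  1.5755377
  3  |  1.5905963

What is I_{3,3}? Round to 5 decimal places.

I_{1,1} = 1.5206022 + (1.5206022 − 1.3796273)/3 = 1.5675938
I_{2,1} = 1.5755377 + (1.5755377 − 1.5206022)/3 = 1.5938495
I_{3,1} = (4·1.5905963 − 1.5755377) / 3 = 1.5956158
I_{2,2} = 1.5938495 + (1.5938495 − 1.5675938)/15 = 1.5955999
I_{3,2} = (16·1.5956158 − 1.5938495) / 15 = 1.5957336
I_{3,3} = 1.5957336 + (1.5957336 − 1.5955999)/63 = 1.5957357

1.59574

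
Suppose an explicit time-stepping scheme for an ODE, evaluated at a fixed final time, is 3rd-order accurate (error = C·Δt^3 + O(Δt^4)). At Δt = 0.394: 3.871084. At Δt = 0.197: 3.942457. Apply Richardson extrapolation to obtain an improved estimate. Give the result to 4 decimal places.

Extrapolated value = (8·A(Δt/2) − A(Δt)) / (8 − 1)
= (8·3.942457 − 3.871084) / 7
= 27.668572 / 7 = 3.952653

3.9527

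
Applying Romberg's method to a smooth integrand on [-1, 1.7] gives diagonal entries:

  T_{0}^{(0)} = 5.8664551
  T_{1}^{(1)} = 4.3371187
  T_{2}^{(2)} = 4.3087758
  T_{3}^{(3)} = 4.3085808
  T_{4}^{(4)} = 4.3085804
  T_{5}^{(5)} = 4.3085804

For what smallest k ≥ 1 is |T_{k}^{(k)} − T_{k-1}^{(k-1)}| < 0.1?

k = 2

|T_{1}^{(1)} − T_{0}^{(0)}| = 1.5293364 ≥ 0.1
|T_{2}^{(2)} − T_{1}^{(1)}| = 0.0283429 < 0.1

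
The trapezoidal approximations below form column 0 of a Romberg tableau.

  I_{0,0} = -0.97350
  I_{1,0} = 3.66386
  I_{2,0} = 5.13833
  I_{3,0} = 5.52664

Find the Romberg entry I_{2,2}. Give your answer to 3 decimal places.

I_{1,1} = (4·3.66386 − (-0.97350)) / 3 = 5.20965
I_{2,1} = 5.13833 + (5.13833 − 3.66386)/3 = 5.62982
I_{2,2} = 5.62982 + (5.62982 − 5.20965)/15 = 5.65783

5.658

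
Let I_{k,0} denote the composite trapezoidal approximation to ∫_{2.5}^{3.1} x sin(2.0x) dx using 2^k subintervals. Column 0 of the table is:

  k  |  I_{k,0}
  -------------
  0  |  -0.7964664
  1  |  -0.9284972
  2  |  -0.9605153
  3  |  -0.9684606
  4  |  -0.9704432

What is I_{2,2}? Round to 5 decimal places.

-0.97110

I_{1,1} = (4·(-0.9284972) − (-0.7964664)) / 3 = -0.9725075
I_{2,1} = -0.9605153 + (-0.9605153 − (-0.9284972))/3 = -0.9711880
I_{2,2} = -0.9711880 + (-0.9711880 − (-0.9725075))/15 = -0.9711000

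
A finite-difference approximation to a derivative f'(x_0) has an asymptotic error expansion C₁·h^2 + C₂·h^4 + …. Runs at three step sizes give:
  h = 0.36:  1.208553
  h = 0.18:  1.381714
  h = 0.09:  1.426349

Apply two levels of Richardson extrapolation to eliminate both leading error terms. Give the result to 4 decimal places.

1.4413

First eliminate the h^2 term (factor 2^2 = 4):
  B₁ = (4·1.381714 − 1.208553)/3 = 1.439434
  B₂ = (4·1.426349 − 1.381714)/3 = 1.441227
Then eliminate the h^4 term (factor 2^4 = 16):
  (16·1.441227 − 1.439434)/15 = 1.441347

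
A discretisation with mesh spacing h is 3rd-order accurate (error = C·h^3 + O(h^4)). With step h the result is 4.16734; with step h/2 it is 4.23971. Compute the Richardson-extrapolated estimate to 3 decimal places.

4.250

The leading error scales as h^3; refining by a factor of 2 reduces it by 2^3 = 8.
Extrapolated value = (8·A(h/2) − A(h)) / (8 − 1)
= (8·4.23971 − 4.16734) / 7
= 29.75034 / 7 = 4.25005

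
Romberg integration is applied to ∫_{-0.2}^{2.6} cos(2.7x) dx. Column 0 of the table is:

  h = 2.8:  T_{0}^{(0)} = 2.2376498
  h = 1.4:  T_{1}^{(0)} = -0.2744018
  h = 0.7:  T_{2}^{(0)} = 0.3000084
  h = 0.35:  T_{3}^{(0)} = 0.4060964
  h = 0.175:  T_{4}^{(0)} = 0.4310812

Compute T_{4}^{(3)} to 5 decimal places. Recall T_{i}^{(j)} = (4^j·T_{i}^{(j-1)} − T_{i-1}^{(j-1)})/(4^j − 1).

0.43929

Richardson extrapolation on the trapezoidal column (denominator 4−1=3):
T_{2}^{(1)} = (4·0.3000084 − (-0.2744018)) / 3 = 0.4914785
T_{3}^{(1)} = 0.4060964 + (0.4060964 − 0.3000084)/3 = 0.4414591
T_{4}^{(1)} = 0.4310812 + (0.4310812 − 0.4060964)/3 = 0.4394095
T_{3}^{(2)} = (16·0.4414591 − 0.4914785) / 15 = 0.4381245
T_{4}^{(2)} = (16·0.4394095 − 0.4414591) / 15 = 0.4392729
T_{4}^{(3)} = (64·0.4392729 − 0.4381245) / 63 = 0.4392911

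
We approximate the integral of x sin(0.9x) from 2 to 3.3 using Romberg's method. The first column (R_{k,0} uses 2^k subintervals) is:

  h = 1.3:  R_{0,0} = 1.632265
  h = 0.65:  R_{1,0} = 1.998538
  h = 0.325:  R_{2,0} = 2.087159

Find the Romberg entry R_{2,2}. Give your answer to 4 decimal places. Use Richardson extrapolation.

Richardson extrapolation on the trapezoidal column (denominator 4−1=3):
R_{1,1} = (4·1.998538 − 1.632265) / 3 = 2.120629
R_{2,1} = 2.087159 + (2.087159 − 1.998538)/3 = 2.116699
R_{2,2} = (16·2.116699 − 2.120629) / 15 = 2.116437

2.1164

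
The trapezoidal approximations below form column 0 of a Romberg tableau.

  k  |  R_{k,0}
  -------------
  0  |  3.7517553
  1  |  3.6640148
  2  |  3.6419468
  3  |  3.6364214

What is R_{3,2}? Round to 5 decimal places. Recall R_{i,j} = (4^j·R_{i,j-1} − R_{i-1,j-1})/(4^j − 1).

R_{2,1} = 3.6419468 + (3.6419468 − 3.6640148)/3 = 3.6345908
R_{3,1} = 3.6364214 + (3.6364214 − 3.6419468)/3 = 3.6345796
R_{3,2} = 3.6345796 + (3.6345796 − 3.6345908)/15 = 3.6345789
(Column j=1 coincides with Simpson's rule on the same nodes.)

3.63458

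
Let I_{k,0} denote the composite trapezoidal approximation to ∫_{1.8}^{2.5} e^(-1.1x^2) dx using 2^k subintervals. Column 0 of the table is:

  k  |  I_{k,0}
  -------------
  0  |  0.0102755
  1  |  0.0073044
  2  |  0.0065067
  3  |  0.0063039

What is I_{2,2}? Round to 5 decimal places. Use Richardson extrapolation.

Richardson extrapolation on the trapezoidal column (denominator 4−1=3):
I_{1,1} = 0.0073044 + (0.0073044 − 0.0102755)/3 = 0.0063140
I_{2,1} = (4·0.0065067 − 0.0073044) / 3 = 0.0062408
I_{2,2} = 0.0062408 + (0.0062408 − 0.0063140)/15 = 0.0062359
(Column j=1 coincides with Simpson's rule on the same nodes.)

0.00624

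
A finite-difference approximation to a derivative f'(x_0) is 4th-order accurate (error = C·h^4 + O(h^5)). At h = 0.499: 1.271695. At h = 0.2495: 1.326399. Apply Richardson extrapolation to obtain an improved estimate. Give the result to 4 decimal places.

Extrapolated value = (16·A(h/2) − A(h)) / (16 − 1)
= (16·1.326399 − 1.271695) / 15
= 19.950689 / 15 = 1.330046

1.3300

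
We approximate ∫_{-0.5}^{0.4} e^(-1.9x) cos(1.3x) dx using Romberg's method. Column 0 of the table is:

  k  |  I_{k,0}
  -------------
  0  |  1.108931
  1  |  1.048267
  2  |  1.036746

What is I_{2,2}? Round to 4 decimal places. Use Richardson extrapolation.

1.0332

Richardson extrapolation on the trapezoidal column (denominator 4−1=3):
I_{1,1} = 1.048267 + (1.048267 − 1.108931)/3 = 1.028046
I_{2,1} = 1.036746 + (1.036746 − 1.048267)/3 = 1.032906
I_{2,2} = 1.032906 + (1.032906 − 1.028046)/15 = 1.033230
(Column j=1 coincides with Simpson's rule on the same nodes.)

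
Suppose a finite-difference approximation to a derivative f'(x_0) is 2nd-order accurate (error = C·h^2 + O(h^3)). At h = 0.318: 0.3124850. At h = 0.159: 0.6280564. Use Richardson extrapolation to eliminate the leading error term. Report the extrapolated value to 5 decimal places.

The leading error scales as h^2; refining by a factor of 2 reduces it by 2^2 = 4.
Extrapolated value = (4·A(h/2) − A(h)) / (4 − 1)
= (4·0.6280564 − 0.3124850) / 3
= 2.1997406 / 3 = 0.7332469

0.73325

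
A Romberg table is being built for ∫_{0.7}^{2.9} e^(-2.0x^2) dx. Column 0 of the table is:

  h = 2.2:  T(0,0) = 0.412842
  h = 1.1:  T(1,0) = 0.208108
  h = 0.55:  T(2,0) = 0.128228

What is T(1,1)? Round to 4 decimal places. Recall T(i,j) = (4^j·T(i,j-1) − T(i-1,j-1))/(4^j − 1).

0.1399

T(1,1) = 0.208108 + (0.208108 − 0.412842)/3 = 0.139863
(Column j=1 coincides with Simpson's rule on the same nodes.)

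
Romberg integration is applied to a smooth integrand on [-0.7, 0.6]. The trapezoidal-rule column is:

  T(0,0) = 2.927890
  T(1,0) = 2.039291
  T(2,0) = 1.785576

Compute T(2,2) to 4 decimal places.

Richardson extrapolation on the trapezoidal column (denominator 4−1=3):
T(1,1) = (4·2.039291 − 2.927890) / 3 = 1.743091
T(2,1) = (4·1.785576 − 2.039291) / 3 = 1.701004
T(2,2) = (16·1.701004 − 1.743091) / 15 = 1.698198

1.6982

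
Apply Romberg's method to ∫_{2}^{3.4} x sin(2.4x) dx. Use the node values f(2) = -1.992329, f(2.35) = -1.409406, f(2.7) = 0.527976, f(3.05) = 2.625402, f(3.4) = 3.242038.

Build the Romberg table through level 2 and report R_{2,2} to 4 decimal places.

0.8399

R_{0,0} (trapezoid, 1 panel, h=1.4000): 0.874796
R_{1,0} (trapezoid, 2 panels, h=0.7000): 0.806981
R_{2,0} (trapezoid, 4 panels, h=0.3500): 0.829089
R_{1,1} = 0.806981 + (0.806981 − 0.874796)/3 = 0.784376
R_{2,1} = 0.829089 + (0.829089 − 0.806981)/3 = 0.836458
R_{2,2} = 0.836458 + (0.836458 − 0.784376)/15 = 0.839930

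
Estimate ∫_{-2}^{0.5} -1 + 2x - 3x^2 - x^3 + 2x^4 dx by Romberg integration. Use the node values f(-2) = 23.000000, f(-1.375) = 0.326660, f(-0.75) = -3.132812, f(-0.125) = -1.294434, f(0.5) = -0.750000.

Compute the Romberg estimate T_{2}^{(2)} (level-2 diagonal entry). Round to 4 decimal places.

2.4219

T_{0}^{(0)} (trapezoid, 1 panel, h=2.5000): 27.812500
T_{1}^{(0)} (trapezoid, 2 panels, h=1.2500): 9.990235
T_{2}^{(0)} (trapezoid, 4 panels, h=0.6250): 4.390259
T_{1}^{(1)} = 9.990235 + (9.990235 − 27.812500)/3 = 4.049480
T_{2}^{(1)} = 4.390259 + (4.390259 − 9.990235)/3 = 2.523600
T_{2}^{(2)} = 2.523600 + (2.523600 − 4.049480)/15 = 2.421875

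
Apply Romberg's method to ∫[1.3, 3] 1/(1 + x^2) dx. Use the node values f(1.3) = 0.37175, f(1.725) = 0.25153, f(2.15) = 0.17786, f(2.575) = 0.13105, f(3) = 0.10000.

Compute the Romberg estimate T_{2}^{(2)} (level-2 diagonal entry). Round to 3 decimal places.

0.334

T_{0}^{(0)} (trapezoid, 1 panel, h=1.7000): 0.40099
T_{1}^{(0)} (trapezoid, 2 panels, h=0.8500): 0.35167
T_{2}^{(0)} (trapezoid, 4 panels, h=0.4250): 0.33843
T_{1}^{(1)} = 0.35167 + (0.35167 − 0.40099)/3 = 0.33523
T_{2}^{(1)} = 0.33843 + (0.33843 − 0.35167)/3 = 0.33402
T_{2}^{(2)} = 0.33402 + (0.33402 − 0.33523)/15 = 0.33394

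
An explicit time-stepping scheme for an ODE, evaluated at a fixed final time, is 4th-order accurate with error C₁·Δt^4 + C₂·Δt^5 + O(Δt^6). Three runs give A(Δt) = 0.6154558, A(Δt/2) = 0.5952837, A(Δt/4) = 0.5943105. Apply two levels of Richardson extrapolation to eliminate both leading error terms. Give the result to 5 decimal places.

0.59426

First eliminate the Δt^4 term (factor 2^4 = 16):
  B₁ = (16·0.5952837 − 0.6154558)/15 = 0.5939389
  B₂ = (16·0.5943105 − 0.5952837)/15 = 0.5942456
Then eliminate the Δt^5 term (factor 2^5 = 32):
  (32·0.5942456 − 0.5939389)/31 = 0.5942555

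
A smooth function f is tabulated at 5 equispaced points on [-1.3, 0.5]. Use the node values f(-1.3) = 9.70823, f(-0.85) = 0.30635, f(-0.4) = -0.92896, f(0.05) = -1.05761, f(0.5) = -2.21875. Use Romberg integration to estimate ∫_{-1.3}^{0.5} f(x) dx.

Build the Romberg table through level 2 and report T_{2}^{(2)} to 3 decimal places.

T_{0}^{(0)} (trapezoid, 1 panel, h=1.8000): 6.74053
T_{1}^{(0)} (trapezoid, 2 panels, h=0.9000): 2.53420
T_{2}^{(0)} (trapezoid, 4 panels, h=0.4500): 0.92903
T_{1}^{(1)} = 2.53420 + (2.53420 − 6.74053)/3 = 1.13209
T_{2}^{(1)} = 0.92903 + (0.92903 − 2.53420)/3 = 0.39397
T_{2}^{(2)} = 0.39397 + (0.39397 − 1.13209)/15 = 0.34476

0.345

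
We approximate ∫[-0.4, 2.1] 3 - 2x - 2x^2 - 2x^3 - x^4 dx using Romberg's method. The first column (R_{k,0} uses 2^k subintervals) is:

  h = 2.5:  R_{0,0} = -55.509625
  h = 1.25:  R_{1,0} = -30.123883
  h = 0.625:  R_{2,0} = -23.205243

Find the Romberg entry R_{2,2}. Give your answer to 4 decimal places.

R_{1,1} = -30.123883 + (-30.123883 − (-55.509625))/3 = -21.661969
R_{2,1} = -23.205243 + (-23.205243 − (-30.123883))/3 = -20.899030
R_{2,2} = (16·(-20.899030) − (-21.661969)) / 15 = -20.848167

-20.8482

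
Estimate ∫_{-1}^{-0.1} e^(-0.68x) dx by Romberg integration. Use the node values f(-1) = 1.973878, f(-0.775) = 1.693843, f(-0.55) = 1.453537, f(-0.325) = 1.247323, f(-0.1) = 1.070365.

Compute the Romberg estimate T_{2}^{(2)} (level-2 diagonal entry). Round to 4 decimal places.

1.3287

T_{0}^{(0)} (trapezoid, 1 panel, h=0.9000): 1.369909
T_{1}^{(0)} (trapezoid, 2 panels, h=0.4500): 1.339046
T_{2}^{(0)} (trapezoid, 4 panels, h=0.2250): 1.331286
T_{1}^{(1)} = 1.339046 + (1.339046 − 1.369909)/3 = 1.328758
T_{2}^{(1)} = 1.331286 + (1.331286 − 1.339046)/3 = 1.328699
T_{2}^{(2)} = 1.328699 + (1.328699 − 1.328758)/15 = 1.328695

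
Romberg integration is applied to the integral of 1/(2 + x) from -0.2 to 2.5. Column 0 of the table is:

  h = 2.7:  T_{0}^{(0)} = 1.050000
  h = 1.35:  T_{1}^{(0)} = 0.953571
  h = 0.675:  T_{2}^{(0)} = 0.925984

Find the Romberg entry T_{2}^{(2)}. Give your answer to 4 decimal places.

Richardson extrapolation on the trapezoidal column (denominator 4−1=3):
T_{1}^{(1)} = (4·0.953571 − 1.050000) / 3 = 0.921428
T_{2}^{(1)} = 0.925984 + (0.925984 − 0.953571)/3 = 0.916788
T_{2}^{(2)} = 0.916788 + (0.916788 − 0.921428)/15 = 0.916479

0.9165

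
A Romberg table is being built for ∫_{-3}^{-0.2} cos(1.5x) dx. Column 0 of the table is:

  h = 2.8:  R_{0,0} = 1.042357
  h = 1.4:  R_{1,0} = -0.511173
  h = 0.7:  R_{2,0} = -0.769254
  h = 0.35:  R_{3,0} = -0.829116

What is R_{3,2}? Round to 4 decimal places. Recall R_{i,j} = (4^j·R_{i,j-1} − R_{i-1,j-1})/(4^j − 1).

-0.8487

Richardson extrapolation on the trapezoidal column (denominator 4−1=3):
R_{2,1} = -0.769254 + (-0.769254 − (-0.511173))/3 = -0.855281
R_{3,1} = (4·(-0.829116) − (-0.769254)) / 3 = -0.849070
R_{3,2} = -0.849070 + (-0.849070 − (-0.855281))/15 = -0.848656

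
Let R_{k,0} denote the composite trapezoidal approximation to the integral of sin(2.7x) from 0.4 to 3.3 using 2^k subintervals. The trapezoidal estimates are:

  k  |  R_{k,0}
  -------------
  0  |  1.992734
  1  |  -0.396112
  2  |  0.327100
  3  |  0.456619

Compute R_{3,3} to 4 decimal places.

R_{1,1} = -0.396112 + (-0.396112 − 1.992734)/3 = -1.192394
R_{2,1} = (4·0.327100 − (-0.396112)) / 3 = 0.568171
R_{3,1} = (4·0.456619 − 0.327100) / 3 = 0.499792
R_{2,2} = 0.568171 + (0.568171 − (-1.192394))/15 = 0.685542
R_{3,2} = (16·0.499792 − 0.568171) / 15 = 0.495233
R_{3,3} = (64·0.495233 − 0.685542) / 63 = 0.492212

0.4922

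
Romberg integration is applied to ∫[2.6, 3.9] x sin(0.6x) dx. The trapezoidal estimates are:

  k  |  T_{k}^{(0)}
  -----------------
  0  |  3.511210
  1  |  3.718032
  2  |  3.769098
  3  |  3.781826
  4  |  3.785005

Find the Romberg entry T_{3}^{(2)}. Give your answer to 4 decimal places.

Richardson extrapolation on the trapezoidal column (denominator 4−1=3):
T_{2}^{(1)} = 3.769098 + (3.769098 − 3.718032)/3 = 3.786120
T_{3}^{(1)} = (4·3.781826 − 3.769098) / 3 = 3.786069
T_{3}^{(2)} = (16·3.786069 − 3.786120) / 15 = 3.786066

3.7861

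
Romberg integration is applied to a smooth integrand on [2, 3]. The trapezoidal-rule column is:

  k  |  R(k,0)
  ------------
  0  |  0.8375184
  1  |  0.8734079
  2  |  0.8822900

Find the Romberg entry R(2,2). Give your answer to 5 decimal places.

R(1,1) = 0.8734079 + (0.8734079 − 0.8375184)/3 = 0.8853711
R(2,1) = (4·0.8822900 − 0.8734079) / 3 = 0.8852507
R(2,2) = (16·0.8852507 − 0.8853711) / 15 = 0.8852427

0.88524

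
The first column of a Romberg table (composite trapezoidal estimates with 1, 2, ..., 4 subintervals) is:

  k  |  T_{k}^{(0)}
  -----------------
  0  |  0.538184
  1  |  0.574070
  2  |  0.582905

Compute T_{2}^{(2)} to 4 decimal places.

0.5858

Richardson extrapolation on the trapezoidal column (denominator 4−1=3):
T_{1}^{(1)} = (4·0.574070 − 0.538184) / 3 = 0.586032
T_{2}^{(1)} = (4·0.582905 − 0.574070) / 3 = 0.585850
T_{2}^{(2)} = (16·0.585850 − 0.586032) / 15 = 0.585838
(Column j=1 coincides with Simpson's rule on the same nodes.)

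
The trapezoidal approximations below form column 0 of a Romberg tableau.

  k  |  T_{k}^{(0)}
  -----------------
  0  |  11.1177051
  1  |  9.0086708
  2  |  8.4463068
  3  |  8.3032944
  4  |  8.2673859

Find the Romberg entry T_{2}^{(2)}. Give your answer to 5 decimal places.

Richardson extrapolation on the trapezoidal column (denominator 4−1=3):
T_{1}^{(1)} = 9.0086708 + (9.0086708 − 11.1177051)/3 = 8.3056594
T_{2}^{(1)} = (4·8.4463068 − 9.0086708) / 3 = 8.2588521
T_{2}^{(2)} = (16·8.2588521 − 8.3056594) / 15 = 8.2557316
(Column j=1 coincides with Simpson's rule on the same nodes.)

8.25573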